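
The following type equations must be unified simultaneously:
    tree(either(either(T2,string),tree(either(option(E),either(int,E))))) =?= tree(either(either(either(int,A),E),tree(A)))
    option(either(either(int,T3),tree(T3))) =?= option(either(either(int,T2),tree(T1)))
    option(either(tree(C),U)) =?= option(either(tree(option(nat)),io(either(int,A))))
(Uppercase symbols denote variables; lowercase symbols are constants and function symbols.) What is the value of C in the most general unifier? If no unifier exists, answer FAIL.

Decompose tree/1: either(either(T2,string),tree(either(option(E),either(int,E)))) =?= either(either(either(int,A),E),tree(A)).
Decompose either/2: either(T2,string) =?= either(either(int,A),E),  tree(either(option(E),either(int,E))) =?= tree(A).
Decompose either/2: T2 =?= either(int,A),  string =?= E.
Bind T2 := either(int,A); substituting into the one remaining equation that mentions T2 gives: option(either(either(int,T3),tree(T3))) =?= option(either(either(int,either(int,A)),tree(T1))).
Bind E := string; substituting into the one remaining equation that mentions E gives: tree(either(option(string),either(int,string))) =?= tree(A).
Decompose tree/1: either(option(string),either(int,string)) =?= A.
Bind A := either(option(string),either(int,string)); substituting into the remaining equations gives: option(either(either(int,T3),tree(T3))) =?= option(either(either(int,either(int,either(option(string),either(int,string)))),tree(T1))),  option(either(tree(C),U)) =?= option(either(tree(option(nat)),io(either(int,either(option(string),either(int,string)))))). Substituting into the earlier binding gives T2 := either(int,either(option(string),either(int,string))).
Decompose option/1: either(either(int,T3),tree(T3)) =?= either(either(int,either(int,either(option(string),either(int,string)))),tree(T1)).
Decompose either/2: either(int,T3) =?= either(int,either(int,either(option(string),either(int,string)))),  tree(T3) =?= tree(T1).
Decompose either/2: int =?= int,  T3 =?= either(int,either(option(string),either(int,string))).
Delete trivial equation int =?= int.
Bind T3 := either(int,either(option(string),either(int,string))); substituting into the one remaining equation that mentions T3 gives: tree(either(int,either(option(string),either(int,string)))) =?= tree(T1).
Decompose tree/1: either(int,either(option(string),either(int,string))) =?= T1.
Bind T1 := either(int,either(option(string),either(int,string))); no other remaining equation mentions T1.
Decompose option/1: either(tree(C),U) =?= either(tree(option(nat)),io(either(int,either(option(string),either(int,string))))).
Decompose either/2: tree(C) =?= tree(option(nat)),  U =?= io(either(int,either(option(string),either(int,string)))).
Decompose tree/1: C =?= option(nat).
Bind C := option(nat); no other remaining equation mentions C.
Bind U := io(either(int,either(option(string),either(int,string)))).
MGU = { T2 ↦ either(int,either(option(string),either(int,string))), E ↦ string, A ↦ either(option(string),either(int,string)), T3 ↦ either(int,either(option(string),either(int,string))), T1 ↦ either(int,either(option(string),either(int,string))), C ↦ option(nat), U ↦ io(either(int,either(option(string),either(int,string)))) }, so C ↦ option(nat).

option(nat)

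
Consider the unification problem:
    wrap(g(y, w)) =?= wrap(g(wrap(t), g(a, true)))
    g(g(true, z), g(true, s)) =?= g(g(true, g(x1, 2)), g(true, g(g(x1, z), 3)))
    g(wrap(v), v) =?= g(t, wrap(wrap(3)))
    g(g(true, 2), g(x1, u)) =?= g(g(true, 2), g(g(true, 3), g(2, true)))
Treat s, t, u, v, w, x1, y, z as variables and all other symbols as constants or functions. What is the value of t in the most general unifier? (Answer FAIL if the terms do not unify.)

Decompose wrap/1: g(y, w) =?= g(wrap(t), g(a, true)).
Decompose g/2: y =?= wrap(t),  w =?= g(a, true).
Bind y := wrap(t); no other remaining equation mentions y.
Bind w := g(a, true); no other remaining equation mentions w.
Decompose g/2: g(true, z) =?= g(true, g(x1, 2)),  g(true, s) =?= g(true, g(g(x1, z), 3)).
Decompose g/2: true =?= true,  z =?= g(x1, 2).
Delete trivial equation true =?= true.
Bind z := g(x1, 2); substituting into the one remaining equation that mentions z gives: g(true, s) =?= g(true, g(g(x1, g(x1, 2)), 3)).
Decompose g/2: true =?= true,  s =?= g(g(x1, g(x1, 2)), 3).
Delete trivial equation true =?= true.
Bind s := g(g(x1, g(x1, 2)), 3); no other remaining equation mentions s.
Decompose g/2: wrap(v) =?= t,  v =?= wrap(wrap(3)).
Bind t := wrap(v); no other remaining equation mentions t. Substituting into the earlier binding gives y := wrap(wrap(v)).
Bind v := wrap(wrap(3)); no other remaining equation mentions v. Substituting into the earlier bindings gives y := wrap(wrap(wrap(wrap(3)))), t := wrap(wrap(wrap(3))).
Decompose g/2: g(true, 2) =?= g(true, 2),  g(x1, u) =?= g(g(true, 3), g(2, true)).
Delete trivial equation g(true, 2) =?= g(true, 2).
Decompose g/2: x1 =?= g(true, 3),  u =?= g(2, true).
Bind x1 := g(true, 3); no other remaining equation mentions x1. Substituting into the earlier bindings gives z := g(g(true, 3), 2), s := g(g(g(true, 3), g(g(true, 3), 2)), 3).
Bind u := g(2, true).
MGU = { y -> wrap(wrap(wrap(wrap(3)))), w -> g(a, true), z -> g(g(true, 3), 2), s -> g(g(g(true, 3), g(g(true, 3), 2)), 3), t -> wrap(wrap(wrap(3))), v -> wrap(wrap(3)), x1 -> g(true, 3), u -> g(2, true) }, so t -> wrap(wrap(wrap(3))).

wrap(wrap(wrap(3)))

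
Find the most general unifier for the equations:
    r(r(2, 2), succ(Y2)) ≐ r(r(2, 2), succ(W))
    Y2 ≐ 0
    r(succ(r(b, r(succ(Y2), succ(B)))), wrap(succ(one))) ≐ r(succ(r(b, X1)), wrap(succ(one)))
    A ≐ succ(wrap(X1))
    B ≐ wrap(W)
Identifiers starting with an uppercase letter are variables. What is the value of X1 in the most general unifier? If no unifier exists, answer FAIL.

r(succ(0), succ(wrap(0)))

Decompose r/2: r(2, 2) ≐ r(2, 2),  succ(Y2) ≐ succ(W).
Delete trivial equation r(2, 2) ≐ r(2, 2).
Decompose succ/1: Y2 ≐ W.
Bind Y2 := W; substituting into the 2 remaining equations that mention Y2 gives: W ≐ 0,  r(succ(r(b, r(succ(W), succ(B)))), wrap(succ(one))) ≐ r(succ(r(b, X1)), wrap(succ(one))).
Bind W := 0; substituting into the 2 remaining equations that mention W gives: r(succ(r(b, r(succ(0), succ(B)))), wrap(succ(one))) ≐ r(succ(r(b, X1)), wrap(succ(one))),  B ≐ wrap(0). Substituting into the earlier binding gives Y2 := 0.
Decompose r/2: succ(r(b, r(succ(0), succ(B)))) ≐ succ(r(b, X1)),  wrap(succ(one)) ≐ wrap(succ(one)).
Decompose succ/1: r(b, r(succ(0), succ(B))) ≐ r(b, X1).
Decompose r/2: b ≐ b,  r(succ(0), succ(B)) ≐ X1.
Delete trivial equation b ≐ b.
Bind X1 := r(succ(0), succ(B)); substituting into the one remaining equation that mentions X1 gives: A ≐ succ(wrap(r(succ(0), succ(B)))).
Delete trivial equation wrap(succ(one)) ≐ wrap(succ(one)).
Bind A := succ(wrap(r(succ(0), succ(B)))); no other remaining equation mentions A.
Bind B := wrap(0). Substituting into the earlier bindings gives X1 := r(succ(0), succ(wrap(0))), A := succ(wrap(r(succ(0), succ(wrap(0))))).
MGU = { Y2 := 0, W := 0, X1 := r(succ(0), succ(wrap(0))), A := succ(wrap(r(succ(0), succ(wrap(0))))), B := wrap(0) }, so X1 := r(succ(0), succ(wrap(0))).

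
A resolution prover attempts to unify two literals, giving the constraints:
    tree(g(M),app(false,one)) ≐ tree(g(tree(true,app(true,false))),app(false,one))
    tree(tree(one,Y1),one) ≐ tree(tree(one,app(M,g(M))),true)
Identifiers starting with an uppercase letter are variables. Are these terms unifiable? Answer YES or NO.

NO

Decompose tree/2: g(M) ≐ g(tree(true,app(true,false))),  app(false,one) ≐ app(false,one).
Decompose g/1: M ≐ tree(true,app(true,false)).
Bind M := tree(true,app(true,false)); substituting into the one remaining equation that mentions M gives: tree(tree(one,Y1),one) ≐ tree(tree(one,app(tree(true,app(true,false)),g(tree(true,app(true,false))))),true).
Delete trivial equation app(false,one) ≐ app(false,one).
Decompose tree/2: tree(one,Y1) ≐ tree(one,app(tree(true,app(true,false)),g(tree(true,app(true,false))))),  one ≐ true.
Decompose tree/2: one ≐ one,  Y1 ≐ app(tree(true,app(true,false)),g(tree(true,app(true,false)))).
Delete trivial equation one ≐ one.
Bind Y1 := app(tree(true,app(true,false)),g(tree(true,app(true,false)))); no other remaining equation mentions Y1.
Clash: constants one and true differ; no unifier exists.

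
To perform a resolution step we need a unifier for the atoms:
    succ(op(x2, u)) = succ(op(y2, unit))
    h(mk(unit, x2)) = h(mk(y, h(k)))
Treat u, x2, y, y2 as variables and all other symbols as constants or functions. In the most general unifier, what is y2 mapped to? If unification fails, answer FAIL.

h(k)

Decompose succ/1: op(x2, u) = op(y2, unit).
Decompose op/2: x2 = y2,  u = unit.
Bind x2 := y2; substituting into the one remaining equation that mentions x2 gives: h(mk(unit, y2)) = h(mk(y, h(k))).
Bind u := unit; no other remaining equation mentions u.
Decompose h/1: mk(unit, y2) = mk(y, h(k)).
Decompose mk/2: unit = y,  y2 = h(k).
Bind y := unit; no other remaining equation mentions y.
Bind y2 := h(k). Substituting into the earlier binding gives x2 := h(k).
MGU = { x2 -> h(k), u -> unit, y -> unit, y2 -> h(k) }, so y2 -> h(k).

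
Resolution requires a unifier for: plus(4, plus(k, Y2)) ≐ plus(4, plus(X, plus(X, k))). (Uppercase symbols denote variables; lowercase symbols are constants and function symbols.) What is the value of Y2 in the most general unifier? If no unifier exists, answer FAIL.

Decompose plus/2: 4 ≐ 4,  plus(k, Y2) ≐ plus(X, plus(X, k)).
Delete trivial equation 4 ≐ 4.
Decompose plus/2: k ≐ X,  Y2 ≐ plus(X, k).
Bind X := k; substituting into the remaining equation gives: Y2 ≐ plus(k, k).
Bind Y2 := plus(k, k).
MGU = { X := k, Y2 := plus(k, k) }, so Y2 := plus(k, k).

plus(k, k)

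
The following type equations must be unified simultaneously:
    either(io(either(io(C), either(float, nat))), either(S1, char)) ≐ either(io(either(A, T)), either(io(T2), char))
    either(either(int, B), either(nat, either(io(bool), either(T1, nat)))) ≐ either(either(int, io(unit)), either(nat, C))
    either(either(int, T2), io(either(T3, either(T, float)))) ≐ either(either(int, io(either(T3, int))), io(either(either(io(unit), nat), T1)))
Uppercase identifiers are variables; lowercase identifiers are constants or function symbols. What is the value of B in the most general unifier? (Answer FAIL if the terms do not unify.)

io(unit)

Decompose either/2: io(either(io(C), either(float, nat))) ≐ io(either(A, T)),  either(S1, char) ≐ either(io(T2), char).
Decompose io/1: either(io(C), either(float, nat)) ≐ either(A, T).
Decompose either/2: io(C) ≐ A,  either(float, nat) ≐ T.
Bind A := io(C); no other remaining equation mentions A.
Bind T := either(float, nat); substituting into the one remaining equation that mentions T gives: either(either(int, T2), io(either(T3, either(either(float, nat), float)))) ≐ either(either(int, io(either(T3, int))), io(either(either(io(unit), nat), T1))).
Decompose either/2: S1 ≐ io(T2),  char ≐ char.
Bind S1 := io(T2); no other remaining equation mentions S1.
Delete trivial equation char ≐ char.
Decompose either/2: either(int, B) ≐ either(int, io(unit)),  either(nat, either(io(bool), either(T1, nat))) ≐ either(nat, C).
Decompose either/2: int ≐ int,  B ≐ io(unit).
Delete trivial equation int ≐ int.
Bind B := io(unit); no other remaining equation mentions B.
Decompose either/2: nat ≐ nat,  either(io(bool), either(T1, nat)) ≐ C.
Delete trivial equation nat ≐ nat.
Bind C := either(io(bool), either(T1, nat)); no other remaining equation mentions C. Substituting into the earlier binding gives A := io(either(io(bool), either(T1, nat))).
Decompose either/2: either(int, T2) ≐ either(int, io(either(T3, int))),  io(either(T3, either(either(float, nat), float))) ≐ io(either(either(io(unit), nat), T1)).
Decompose either/2: int ≐ int,  T2 ≐ io(either(T3, int)).
Delete trivial equation int ≐ int.
Bind T2 := io(either(T3, int)); no other remaining equation mentions T2. Substituting into the earlier binding gives S1 := io(io(either(T3, int))).
Decompose io/1: either(T3, either(either(float, nat), float)) ≐ either(either(io(unit), nat), T1).
Decompose either/2: T3 ≐ either(io(unit), nat),  either(either(float, nat), float) ≐ T1.
Bind T3 := either(io(unit), nat); no other remaining equation mentions T3. Substituting into the earlier bindings gives S1 := io(io(either(either(io(unit), nat), int))), T2 := io(either(either(io(unit), nat), int)).
Bind T1 := either(either(float, nat), float). Substituting into the earlier bindings gives A := io(either(io(bool), either(either(either(float, nat), float), nat))), C := either(io(bool), either(either(either(float, nat), float), nat)).
MGU = { A -> io(either(io(bool), either(either(either(float, nat), float), nat))), T -> either(float, nat), S1 -> io(io(either(either(io(unit), nat), int))), B -> io(unit), C -> either(io(bool), either(either(either(float, nat), float), nat)), T2 -> io(either(either(io(unit), nat), int)), T3 -> either(io(unit), nat), T1 -> either(either(float, nat), float) }, so B -> io(unit).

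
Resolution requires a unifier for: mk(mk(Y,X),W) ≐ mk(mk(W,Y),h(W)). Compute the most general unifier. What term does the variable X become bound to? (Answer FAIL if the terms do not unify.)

Decompose mk/2: mk(Y,X) ≐ mk(W,Y),  W ≐ h(W).
Decompose mk/2: Y ≐ W,  X ≐ Y.
Bind Y := W; substituting into the one remaining equation that mentions Y gives: X ≐ W.
Bind X := W; no other remaining equation mentions X.
Occurs check fails: W occurs in h(W); the equation W ≐ h(W) has no finite solution.

FAIL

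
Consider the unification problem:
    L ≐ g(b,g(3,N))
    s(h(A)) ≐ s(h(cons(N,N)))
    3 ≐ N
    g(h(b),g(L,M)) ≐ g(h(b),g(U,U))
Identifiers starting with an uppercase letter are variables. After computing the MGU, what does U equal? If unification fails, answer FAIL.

g(b,g(3,3))

Bind L := g(b,g(3,N)); substituting into the one remaining equation that mentions L gives: g(h(b),g(g(b,g(3,N)),M)) ≐ g(h(b),g(U,U)).
Decompose s/1: h(A) ≐ h(cons(N,N)).
Decompose h/1: A ≐ cons(N,N).
Bind A := cons(N,N); no other remaining equation mentions A.
Bind N := 3; substituting into the remaining equation gives: g(h(b),g(g(b,g(3,3)),M)) ≐ g(h(b),g(U,U)). Substituting into the earlier bindings gives L := g(b,g(3,3)), A := cons(3,3).
Decompose g/2: h(b) ≐ h(b),  g(g(b,g(3,3)),M) ≐ g(U,U).
Delete trivial equation h(b) ≐ h(b).
Decompose g/2: g(b,g(3,3)) ≐ U,  M ≐ U.
Bind U := g(b,g(3,3)); substituting into the remaining equation gives: M ≐ g(b,g(3,3)).
Bind M := g(b,g(3,3)).
MGU = { L := g(b,g(3,3)), A := cons(3,3), N := 3, U := g(b,g(3,3)), M := g(b,g(3,3)) }, so U := g(b,g(3,3)).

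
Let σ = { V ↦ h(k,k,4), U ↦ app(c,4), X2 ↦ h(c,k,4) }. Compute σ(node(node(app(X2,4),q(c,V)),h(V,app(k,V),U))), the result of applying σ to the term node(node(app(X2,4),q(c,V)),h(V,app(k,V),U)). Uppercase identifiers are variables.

node(node(app(h(c,k,4),4),q(c,h(k,k,4))),h(h(k,k,4),app(k,h(k,k,4)),app(c,4)))

Replace each occurrence of V with h(k,k,4).
Replace each occurrence of U with app(c,4).
Replace each occurrence of X2 with h(c,k,4).
Result: node(node(app(h(c,k,4),4),q(c,h(k,k,4))),h(h(k,k,4),app(k,h(k,k,4)),app(c,4))).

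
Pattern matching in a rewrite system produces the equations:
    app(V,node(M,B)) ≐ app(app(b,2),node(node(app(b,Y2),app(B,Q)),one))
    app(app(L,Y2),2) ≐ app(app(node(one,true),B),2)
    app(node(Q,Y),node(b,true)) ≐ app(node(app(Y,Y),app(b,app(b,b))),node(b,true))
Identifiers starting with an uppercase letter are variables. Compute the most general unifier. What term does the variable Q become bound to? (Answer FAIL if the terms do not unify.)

app(app(b,app(b,b)),app(b,app(b,b)))

Decompose app/2: V ≐ app(b,2),  node(M,B) ≐ node(node(app(b,Y2),app(B,Q)),one).
Bind V := app(b,2); no other remaining equation mentions V.
Decompose node/2: M ≐ node(app(b,Y2),app(B,Q)),  B ≐ one.
Bind M := node(app(b,Y2),app(B,Q)); no other remaining equation mentions M.
Bind B := one; substituting into the one remaining equation that mentions B gives: app(app(L,Y2),2) ≐ app(app(node(one,true),one),2). Substituting into the earlier binding gives M := node(app(b,Y2),app(one,Q)).
Decompose app/2: app(L,Y2) ≐ app(node(one,true),one),  2 ≐ 2.
Decompose app/2: L ≐ node(one,true),  Y2 ≐ one.
Bind L := node(one,true); no other remaining equation mentions L.
Bind Y2 := one; no other remaining equation mentions Y2. Substituting into the earlier binding gives M := node(app(b,one),app(one,Q)).
Delete trivial equation 2 ≐ 2.
Decompose app/2: node(Q,Y) ≐ node(app(Y,Y),app(b,app(b,b))),  node(b,true) ≐ node(b,true).
Decompose node/2: Q ≐ app(Y,Y),  Y ≐ app(b,app(b,b)).
Bind Q := app(Y,Y); no other remaining equation mentions Q. Substituting into the earlier binding gives M := node(app(b,one),app(one,app(Y,Y))).
Bind Y := app(b,app(b,b)); no other remaining equation mentions Y. Substituting into the earlier bindings gives M := node(app(b,one),app(one,app(app(b,app(b,b)),app(b,app(b,b))))), Q := app(app(b,app(b,b)),app(b,app(b,b))).
Delete trivial equation node(b,true) ≐ node(b,true).
MGU = { V -> app(b,2), M -> node(app(b,one),app(one,app(app(b,app(b,b)),app(b,app(b,b))))), B -> one, L -> node(one,true), Y2 -> one, Q -> app(app(b,app(b,b)),app(b,app(b,b))), Y -> app(b,app(b,b)) }, so Q -> app(app(b,app(b,b)),app(b,app(b,b))).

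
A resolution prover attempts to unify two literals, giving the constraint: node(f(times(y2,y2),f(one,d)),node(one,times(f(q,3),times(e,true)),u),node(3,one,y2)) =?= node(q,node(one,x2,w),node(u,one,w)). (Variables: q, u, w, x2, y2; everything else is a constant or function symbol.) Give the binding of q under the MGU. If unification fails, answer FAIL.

Decompose node/3: f(times(y2,y2),f(one,d)) =?= q,  node(one,times(f(q,3),times(e,true)),u) =?= node(one,x2,w),  node(3,one,y2) =?= node(u,one,w).
Bind q := f(times(y2,y2),f(one,d)); substituting into the one remaining equation that mentions q gives: node(one,times(f(f(times(y2,y2),f(one,d)),3),times(e,true)),u) =?= node(one,x2,w).
Decompose node/3: one =?= one,  times(f(f(times(y2,y2),f(one,d)),3),times(e,true)) =?= x2,  u =?= w.
Delete trivial equation one =?= one.
Bind x2 := times(f(f(times(y2,y2),f(one,d)),3),times(e,true)); no other remaining equation mentions x2.
Bind u := w; substituting into the remaining equation gives: node(3,one,y2) =?= node(w,one,w).
Decompose node/3: 3 =?= w,  one =?= one,  y2 =?= w.
Bind w := 3; substituting into the one remaining equation that mentions w gives: y2 =?= 3. Substituting into the earlier binding gives u := 3.
Delete trivial equation one =?= one.
Bind y2 := 3. Substituting into the earlier bindings gives q := f(times(3,3),f(one,d)), x2 := times(f(f(times(3,3),f(one,d)),3),times(e,true)).
MGU = { q ↦ f(times(3,3),f(one,d)), x2 ↦ times(f(f(times(3,3),f(one,d)),3),times(e,true)), u ↦ 3, w ↦ 3, y2 ↦ 3 }, so q ↦ f(times(3,3),f(one,d)).

f(times(3,3),f(one,d))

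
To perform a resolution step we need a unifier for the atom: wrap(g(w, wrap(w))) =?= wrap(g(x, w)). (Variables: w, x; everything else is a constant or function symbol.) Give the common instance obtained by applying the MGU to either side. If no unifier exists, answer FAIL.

Decompose wrap/1: g(w, wrap(w)) =?= g(x, w).
Decompose g/2: w =?= x,  wrap(w) =?= w.
Bind w := x; substituting into the remaining equation gives: wrap(x) =?= x.
Occurs check fails: x occurs in wrap(x); the equation x =?= wrap(x) has no finite solution.

FAIL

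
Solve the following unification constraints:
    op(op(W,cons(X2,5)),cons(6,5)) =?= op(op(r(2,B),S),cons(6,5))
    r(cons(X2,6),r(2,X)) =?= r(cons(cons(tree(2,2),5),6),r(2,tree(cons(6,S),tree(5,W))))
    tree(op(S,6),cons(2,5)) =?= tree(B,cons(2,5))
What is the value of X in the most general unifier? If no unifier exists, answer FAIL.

tree(cons(6,cons(cons(tree(2,2),5),5)),tree(5,r(2,op(cons(cons(tree(2,2),5),5),6))))

Decompose op/2: op(W,cons(X2,5)) =?= op(r(2,B),S),  cons(6,5) =?= cons(6,5).
Decompose op/2: W =?= r(2,B),  cons(X2,5) =?= S.
Bind W := r(2,B); substituting into the one remaining equation that mentions W gives: r(cons(X2,6),r(2,X)) =?= r(cons(cons(tree(2,2),5),6),r(2,tree(cons(6,S),tree(5,r(2,B))))).
Bind S := cons(X2,5); substituting into the 2 remaining equations that mention S gives: r(cons(X2,6),r(2,X)) =?= r(cons(cons(tree(2,2),5),6),r(2,tree(cons(6,cons(X2,5)),tree(5,r(2,B))))),  tree(op(cons(X2,5),6),cons(2,5)) =?= tree(B,cons(2,5)).
Delete trivial equation cons(6,5) =?= cons(6,5).
Decompose r/2: cons(X2,6) =?= cons(cons(tree(2,2),5),6),  r(2,X) =?= r(2,tree(cons(6,cons(X2,5)),tree(5,r(2,B)))).
Decompose cons/2: X2 =?= cons(tree(2,2),5),  6 =?= 6.
Bind X2 := cons(tree(2,2),5); substituting into the 2 remaining equations that mention X2 gives: r(2,X) =?= r(2,tree(cons(6,cons(cons(tree(2,2),5),5)),tree(5,r(2,B)))),  tree(op(cons(cons(tree(2,2),5),5),6),cons(2,5)) =?= tree(B,cons(2,5)). Substituting into the earlier binding gives S := cons(cons(tree(2,2),5),5).
Delete trivial equation 6 =?= 6.
Decompose r/2: 2 =?= 2,  X =?= tree(cons(6,cons(cons(tree(2,2),5),5)),tree(5,r(2,B))).
Delete trivial equation 2 =?= 2.
Bind X := tree(cons(6,cons(cons(tree(2,2),5),5)),tree(5,r(2,B))); no other remaining equation mentions X.
Decompose tree/2: op(cons(cons(tree(2,2),5),5),6) =?= B,  cons(2,5) =?= cons(2,5).
Bind B := op(cons(cons(tree(2,2),5),5),6); no other remaining equation mentions B. Substituting into the earlier bindings gives W := r(2,op(cons(cons(tree(2,2),5),5),6)), X := tree(cons(6,cons(cons(tree(2,2),5),5)),tree(5,r(2,op(cons(cons(tree(2,2),5),5),6)))).
Delete trivial equation cons(2,5) =?= cons(2,5).
MGU = { W := r(2,op(cons(cons(tree(2,2),5),5),6)), S := cons(cons(tree(2,2),5),5), X2 := cons(tree(2,2),5), X := tree(cons(6,cons(cons(tree(2,2),5),5)),tree(5,r(2,op(cons(cons(tree(2,2),5),5),6)))), B := op(cons(cons(tree(2,2),5),5),6) }, so X := tree(cons(6,cons(cons(tree(2,2),5),5)),tree(5,r(2,op(cons(cons(tree(2,2),5),5),6)))).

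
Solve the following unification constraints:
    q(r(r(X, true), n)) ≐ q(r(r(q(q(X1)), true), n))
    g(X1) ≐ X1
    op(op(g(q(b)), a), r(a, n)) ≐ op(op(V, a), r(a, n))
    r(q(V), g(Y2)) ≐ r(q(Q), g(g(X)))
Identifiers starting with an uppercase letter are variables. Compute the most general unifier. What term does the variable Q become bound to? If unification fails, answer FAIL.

FAIL

Decompose q/1: r(r(X, true), n) ≐ r(r(q(q(X1)), true), n).
Decompose r/2: r(X, true) ≐ r(q(q(X1)), true),  n ≐ n.
Decompose r/2: X ≐ q(q(X1)),  true ≐ true.
Bind X := q(q(X1)); substituting into the one remaining equation that mentions X gives: r(q(V), g(Y2)) ≐ r(q(Q), g(g(q(q(X1))))).
Delete trivial equation true ≐ true.
Delete trivial equation n ≐ n.
Occurs check fails: X1 occurs in g(X1); the equation X1 ≐ g(X1) has no finite solution.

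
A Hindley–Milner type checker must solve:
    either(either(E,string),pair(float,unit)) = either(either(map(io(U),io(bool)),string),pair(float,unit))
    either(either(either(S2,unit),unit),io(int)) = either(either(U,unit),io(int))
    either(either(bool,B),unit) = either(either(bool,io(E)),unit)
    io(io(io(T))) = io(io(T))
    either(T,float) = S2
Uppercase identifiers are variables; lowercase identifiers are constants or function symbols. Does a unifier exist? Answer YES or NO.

NO

Decompose either/2: either(E,string) = either(map(io(U),io(bool)),string),  pair(float,unit) = pair(float,unit).
Decompose either/2: E = map(io(U),io(bool)),  string = string.
Bind E := map(io(U),io(bool)); substituting into the one remaining equation that mentions E gives: either(either(bool,B),unit) = either(either(bool,io(map(io(U),io(bool)))),unit).
Delete trivial equation string = string.
Delete trivial equation pair(float,unit) = pair(float,unit).
Decompose either/2: either(either(S2,unit),unit) = either(U,unit),  io(int) = io(int).
Decompose either/2: either(S2,unit) = U,  unit = unit.
Bind U := either(S2,unit); substituting into the one remaining equation that mentions U gives: either(either(bool,B),unit) = either(either(bool,io(map(io(either(S2,unit)),io(bool)))),unit). Substituting into the earlier binding gives E := map(io(either(S2,unit)),io(bool)).
Delete trivial equation unit = unit.
Delete trivial equation io(int) = io(int).
Decompose either/2: either(bool,B) = either(bool,io(map(io(either(S2,unit)),io(bool)))),  unit = unit.
Decompose either/2: bool = bool,  B = io(map(io(either(S2,unit)),io(bool))).
Delete trivial equation bool = bool.
Bind B := io(map(io(either(S2,unit)),io(bool))); no other remaining equation mentions B.
Delete trivial equation unit = unit.
Decompose io/1: io(io(T)) = io(T).
Decompose io/1: io(T) = T.
Occurs check fails: T occurs in io(T); the equation T = io(T) has no finite solution.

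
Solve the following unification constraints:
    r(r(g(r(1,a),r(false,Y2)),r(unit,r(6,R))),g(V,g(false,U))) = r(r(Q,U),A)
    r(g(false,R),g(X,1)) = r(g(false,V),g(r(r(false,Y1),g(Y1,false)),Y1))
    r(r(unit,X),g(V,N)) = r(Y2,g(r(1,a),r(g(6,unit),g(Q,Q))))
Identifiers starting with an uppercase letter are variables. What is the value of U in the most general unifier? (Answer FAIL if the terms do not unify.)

r(unit,r(6,r(1,a)))

Decompose r/2: r(g(r(1,a),r(false,Y2)),r(unit,r(6,R))) = r(Q,U),  g(V,g(false,U)) = A.
Decompose r/2: g(r(1,a),r(false,Y2)) = Q,  r(unit,r(6,R)) = U.
Bind Q := g(r(1,a),r(false,Y2)); substituting into the one remaining equation that mentions Q gives: r(r(unit,X),g(V,N)) = r(Y2,g(r(1,a),r(g(6,unit),g(g(r(1,a),r(false,Y2)),g(r(1,a),r(false,Y2)))))).
Bind U := r(unit,r(6,R)); substituting into the one remaining equation that mentions U gives: g(V,g(false,r(unit,r(6,R)))) = A.
Bind A := g(V,g(false,r(unit,r(6,R)))); no other remaining equation mentions A.
Decompose r/2: g(false,R) = g(false,V),  g(X,1) = g(r(r(false,Y1),g(Y1,false)),Y1).
Decompose g/2: false = false,  R = V.
Delete trivial equation false = false.
Bind R := V; no other remaining equation mentions R. Substituting into the earlier bindings gives U := r(unit,r(6,V)), A := g(V,g(false,r(unit,r(6,V)))).
Decompose g/2: X = r(r(false,Y1),g(Y1,false)),  1 = Y1.
Bind X := r(r(false,Y1),g(Y1,false)); substituting into the one remaining equation that mentions X gives: r(r(unit,r(r(false,Y1),g(Y1,false))),g(V,N)) = r(Y2,g(r(1,a),r(g(6,unit),g(g(r(1,a),r(false,Y2)),g(r(1,a),r(false,Y2)))))).
Bind Y1 := 1; substituting into the remaining equation gives: r(r(unit,r(r(false,1),g(1,false))),g(V,N)) = r(Y2,g(r(1,a),r(g(6,unit),g(g(r(1,a),r(false,Y2)),g(r(1,a),r(false,Y2)))))). Substituting into the earlier binding gives X := r(r(false,1),g(1,false)).
Decompose r/2: r(unit,r(r(false,1),g(1,false))) = Y2,  g(V,N) = g(r(1,a),r(g(6,unit),g(g(r(1,a),r(false,Y2)),g(r(1,a),r(false,Y2))))).
Bind Y2 := r(unit,r(r(false,1),g(1,false))); substituting into the remaining equation gives: g(V,N) = g(r(1,a),r(g(6,unit),g(g(r(1,a),r(false,r(unit,r(r(false,1),g(1,false))))),g(r(1,a),r(false,r(unit,r(r(false,1),g(1,false)))))))). Substituting into the earlier binding gives Q := g(r(1,a),r(false,r(unit,r(r(false,1),g(1,false))))).
Decompose g/2: V = r(1,a),  N = r(g(6,unit),g(g(r(1,a),r(false,r(unit,r(r(false,1),g(1,false))))),g(r(1,a),r(false,r(unit,r(r(false,1),g(1,false))))))).
Bind V := r(1,a); no other remaining equation mentions V. Substituting into the earlier bindings gives U := r(unit,r(6,r(1,a))), A := g(r(1,a),g(false,r(unit,r(6,r(1,a))))), R := r(1,a).
Bind N := r(g(6,unit),g(g(r(1,a),r(false,r(unit,r(r(false,1),g(1,false))))),g(r(1,a),r(false,r(unit,r(r(false,1),g(1,false))))))).
MGU = { Q ↦ g(r(1,a),r(false,r(unit,r(r(false,1),g(1,false))))), U ↦ r(unit,r(6,r(1,a))), A ↦ g(r(1,a),g(false,r(unit,r(6,r(1,a))))), R ↦ r(1,a), X ↦ r(r(false,1),g(1,false)), Y1 ↦ 1, Y2 ↦ r(unit,r(r(false,1),g(1,false))), V ↦ r(1,a), N ↦ r(g(6,unit),g(g(r(1,a),r(false,r(unit,r(r(false,1),g(1,false))))),g(r(1,a),r(false,r(unit,r(r(false,1),g(1,false))))))) }, so U ↦ r(unit,r(6,r(1,a))).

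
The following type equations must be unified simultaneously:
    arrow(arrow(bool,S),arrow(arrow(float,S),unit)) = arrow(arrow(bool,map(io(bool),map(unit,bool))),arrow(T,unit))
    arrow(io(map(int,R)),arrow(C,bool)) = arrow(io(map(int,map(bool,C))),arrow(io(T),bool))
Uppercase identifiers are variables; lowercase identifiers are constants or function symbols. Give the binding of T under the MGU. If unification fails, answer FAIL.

Decompose arrow/2: arrow(bool,S) = arrow(bool,map(io(bool),map(unit,bool))),  arrow(arrow(float,S),unit) = arrow(T,unit).
Decompose arrow/2: bool = bool,  S = map(io(bool),map(unit,bool)).
Delete trivial equation bool = bool.
Bind S := map(io(bool),map(unit,bool)); substituting into the one remaining equation that mentions S gives: arrow(arrow(float,map(io(bool),map(unit,bool))),unit) = arrow(T,unit).
Decompose arrow/2: arrow(float,map(io(bool),map(unit,bool))) = T,  unit = unit.
Bind T := arrow(float,map(io(bool),map(unit,bool))); substituting into the one remaining equation that mentions T gives: arrow(io(map(int,R)),arrow(C,bool)) = arrow(io(map(int,map(bool,C))),arrow(io(arrow(float,map(io(bool),map(unit,bool)))),bool)).
Delete trivial equation unit = unit.
Decompose arrow/2: io(map(int,R)) = io(map(int,map(bool,C))),  arrow(C,bool) = arrow(io(arrow(float,map(io(bool),map(unit,bool)))),bool).
Decompose io/1: map(int,R) = map(int,map(bool,C)).
Decompose map/2: int = int,  R = map(bool,C).
Delete trivial equation int = int.
Bind R := map(bool,C); no other remaining equation mentions R.
Decompose arrow/2: C = io(arrow(float,map(io(bool),map(unit,bool)))),  bool = bool.
Bind C := io(arrow(float,map(io(bool),map(unit,bool)))); no other remaining equation mentions C. Substituting into the earlier binding gives R := map(bool,io(arrow(float,map(io(bool),map(unit,bool))))).
Delete trivial equation bool = bool.
MGU = { S := map(io(bool),map(unit,bool)), T := arrow(float,map(io(bool),map(unit,bool))), R := map(bool,io(arrow(float,map(io(bool),map(unit,bool))))), C := io(arrow(float,map(io(bool),map(unit,bool)))) }, so T := arrow(float,map(io(bool),map(unit,bool))).

arrow(float,map(io(bool),map(unit,bool)))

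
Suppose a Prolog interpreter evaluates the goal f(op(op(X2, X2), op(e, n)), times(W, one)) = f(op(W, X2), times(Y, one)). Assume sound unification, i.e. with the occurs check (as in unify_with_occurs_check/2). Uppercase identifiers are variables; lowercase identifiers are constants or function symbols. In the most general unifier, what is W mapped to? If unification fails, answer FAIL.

Decompose f/2: op(op(X2, X2), op(e, n)) = op(W, X2),  times(W, one) = times(Y, one).
Decompose op/2: op(X2, X2) = W,  op(e, n) = X2.
Bind W := op(X2, X2); substituting into the one remaining equation that mentions W gives: times(op(X2, X2), one) = times(Y, one).
Bind X2 := op(e, n); substituting into the remaining equation gives: times(op(op(e, n), op(e, n)), one) = times(Y, one). Substituting into the earlier binding gives W := op(op(e, n), op(e, n)).
Decompose times/2: op(op(e, n), op(e, n)) = Y,  one = one.
Bind Y := op(op(e, n), op(e, n)); no other remaining equation mentions Y.
Delete trivial equation one = one.
MGU = { W ↦ op(op(e, n), op(e, n)), X2 ↦ op(e, n), Y ↦ op(op(e, n), op(e, n)) }, so W ↦ op(op(e, n), op(e, n)).

op(op(e, n), op(e, n))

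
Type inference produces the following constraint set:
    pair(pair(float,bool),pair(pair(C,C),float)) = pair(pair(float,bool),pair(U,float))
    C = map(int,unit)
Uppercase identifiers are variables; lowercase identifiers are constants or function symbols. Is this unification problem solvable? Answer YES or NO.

Decompose pair/2: pair(float,bool) = pair(float,bool),  pair(pair(C,C),float) = pair(U,float).
Delete trivial equation pair(float,bool) = pair(float,bool).
Decompose pair/2: pair(C,C) = U,  float = float.
Bind U := pair(C,C); no other remaining equation mentions U.
Delete trivial equation float = float.
Bind C := map(int,unit). Substituting into the earlier binding gives U := pair(map(int,unit),map(int,unit)).
No equations remain and no clash or occurs-check failure arose, so a unifier exists.

YES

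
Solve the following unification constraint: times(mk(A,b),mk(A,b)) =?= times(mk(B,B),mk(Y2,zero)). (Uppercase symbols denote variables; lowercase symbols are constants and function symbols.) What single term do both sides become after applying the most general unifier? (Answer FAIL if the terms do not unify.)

Decompose times/2: mk(A,b) =?= mk(B,B),  mk(A,b) =?= mk(Y2,zero).
Decompose mk/2: A =?= B,  b =?= B.
Bind A := B; substituting into the one remaining equation that mentions A gives: mk(B,b) =?= mk(Y2,zero).
Bind B := b; substituting into the remaining equation gives: mk(b,b) =?= mk(Y2,zero). Substituting into the earlier binding gives A := b.
Decompose mk/2: b =?= Y2,  b =?= zero.
Bind Y2 := b; no other remaining equation mentions Y2.
Clash: constants b and zero differ; no unifier exists.

FAIL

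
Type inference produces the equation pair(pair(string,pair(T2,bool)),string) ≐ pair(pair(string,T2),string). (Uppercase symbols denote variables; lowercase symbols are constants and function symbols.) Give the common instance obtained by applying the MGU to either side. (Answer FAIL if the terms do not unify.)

Decompose pair/2: pair(string,pair(T2,bool)) ≐ pair(string,T2),  string ≐ string.
Decompose pair/2: string ≐ string,  pair(T2,bool) ≐ T2.
Delete trivial equation string ≐ string.
Occurs check fails: T2 occurs in pair(T2,bool); the equation T2 ≐ pair(T2,bool) has no finite solution.

FAIL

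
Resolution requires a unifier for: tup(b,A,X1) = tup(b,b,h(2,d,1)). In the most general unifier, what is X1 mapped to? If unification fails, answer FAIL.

h(2,d,1)

Decompose tup/3: b = b,  A = b,  X1 = h(2,d,1).
Delete trivial equation b = b.
Bind A := b; no other remaining equation mentions A.
Bind X1 := h(2,d,1).
MGU = { A := b, X1 := h(2,d,1) }, so X1 := h(2,d,1).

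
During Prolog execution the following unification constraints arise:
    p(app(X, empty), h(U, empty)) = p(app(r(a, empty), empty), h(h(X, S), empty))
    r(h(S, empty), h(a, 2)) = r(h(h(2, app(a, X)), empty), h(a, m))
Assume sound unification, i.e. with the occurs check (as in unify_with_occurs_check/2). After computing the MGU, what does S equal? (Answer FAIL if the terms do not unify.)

Decompose p/2: app(X, empty) = app(r(a, empty), empty),  h(U, empty) = h(h(X, S), empty).
Decompose app/2: X = r(a, empty),  empty = empty.
Bind X := r(a, empty); substituting into the 2 remaining equations that mention X gives: h(U, empty) = h(h(r(a, empty), S), empty),  r(h(S, empty), h(a, 2)) = r(h(h(2, app(a, r(a, empty))), empty), h(a, m)).
Delete trivial equation empty = empty.
Decompose h/2: U = h(r(a, empty), S),  empty = empty.
Bind U := h(r(a, empty), S); no other remaining equation mentions U.
Delete trivial equation empty = empty.
Decompose r/2: h(S, empty) = h(h(2, app(a, r(a, empty))), empty),  h(a, 2) = h(a, m).
Decompose h/2: S = h(2, app(a, r(a, empty))),  empty = empty.
Bind S := h(2, app(a, r(a, empty))); no other remaining equation mentions S. Substituting into the earlier binding gives U := h(r(a, empty), h(2, app(a, r(a, empty)))).
Delete trivial equation empty = empty.
Decompose h/2: a = a,  2 = m.
Delete trivial equation a = a.
Clash: constants 2 and m differ; no unifier exists.

FAIL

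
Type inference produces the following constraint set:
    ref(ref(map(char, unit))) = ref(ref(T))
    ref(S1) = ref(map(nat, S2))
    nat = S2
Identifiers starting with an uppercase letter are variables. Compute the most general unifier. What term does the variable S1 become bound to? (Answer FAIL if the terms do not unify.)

Decompose ref/1: ref(map(char, unit)) = ref(T).
Decompose ref/1: map(char, unit) = T.
Bind T := map(char, unit); no other remaining equation mentions T.
Decompose ref/1: S1 = map(nat, S2).
Bind S1 := map(nat, S2); no other remaining equation mentions S1.
Bind S2 := nat. Substituting into the earlier binding gives S1 := map(nat, nat).
MGU = { T := map(char, unit), S1 := map(nat, nat), S2 := nat }, so S1 := map(nat, nat).

map(nat, nat)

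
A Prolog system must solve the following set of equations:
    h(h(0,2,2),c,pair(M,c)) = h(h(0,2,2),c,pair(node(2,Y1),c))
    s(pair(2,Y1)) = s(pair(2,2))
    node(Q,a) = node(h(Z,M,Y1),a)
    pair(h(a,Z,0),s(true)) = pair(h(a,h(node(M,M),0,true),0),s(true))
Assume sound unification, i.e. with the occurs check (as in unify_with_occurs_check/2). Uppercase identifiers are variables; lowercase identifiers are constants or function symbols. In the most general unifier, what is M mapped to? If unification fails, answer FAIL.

Decompose h/3: h(0,2,2) = h(0,2,2),  c = c,  pair(M,c) = pair(node(2,Y1),c).
Delete trivial equation h(0,2,2) = h(0,2,2).
Delete trivial equation c = c.
Decompose pair/2: M = node(2,Y1),  c = c.
Bind M := node(2,Y1); substituting into the 2 remaining equations that mention M gives: node(Q,a) = node(h(Z,node(2,Y1),Y1),a),  pair(h(a,Z,0),s(true)) = pair(h(a,h(node(node(2,Y1),node(2,Y1)),0,true),0),s(true)).
Delete trivial equation c = c.
Decompose s/1: pair(2,Y1) = pair(2,2).
Decompose pair/2: 2 = 2,  Y1 = 2.
Delete trivial equation 2 = 2.
Bind Y1 := 2; substituting into the remaining equations gives: node(Q,a) = node(h(Z,node(2,2),2),a),  pair(h(a,Z,0),s(true)) = pair(h(a,h(node(node(2,2),node(2,2)),0,true),0),s(true)). Substituting into the earlier binding gives M := node(2,2).
Decompose node/2: Q = h(Z,node(2,2),2),  a = a.
Bind Q := h(Z,node(2,2),2); no other remaining equation mentions Q.
Delete trivial equation a = a.
Decompose pair/2: h(a,Z,0) = h(a,h(node(node(2,2),node(2,2)),0,true),0),  s(true) = s(true).
Decompose h/3: a = a,  Z = h(node(node(2,2),node(2,2)),0,true),  0 = 0.
Delete trivial equation a = a.
Bind Z := h(node(node(2,2),node(2,2)),0,true); no other remaining equation mentions Z. Substituting into the earlier binding gives Q := h(h(node(node(2,2),node(2,2)),0,true),node(2,2),2).
Delete trivial equation 0 = 0.
Delete trivial equation s(true) = s(true).
MGU = { M = node(2,2), Y1 = 2, Q = h(h(node(node(2,2),node(2,2)),0,true),node(2,2),2), Z = h(node(node(2,2),node(2,2)),0,true) }, so M = node(2,2).

node(2,2)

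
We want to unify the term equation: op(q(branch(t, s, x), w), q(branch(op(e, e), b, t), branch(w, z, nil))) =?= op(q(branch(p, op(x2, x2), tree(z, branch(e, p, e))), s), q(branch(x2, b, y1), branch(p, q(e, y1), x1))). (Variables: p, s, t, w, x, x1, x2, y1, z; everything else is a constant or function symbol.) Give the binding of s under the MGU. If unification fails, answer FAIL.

Decompose op/2: q(branch(t, s, x), w) =?= q(branch(p, op(x2, x2), tree(z, branch(e, p, e))), s),  q(branch(op(e, e), b, t), branch(w, z, nil)) =?= q(branch(x2, b, y1), branch(p, q(e, y1), x1)).
Decompose q/2: branch(t, s, x) =?= branch(p, op(x2, x2), tree(z, branch(e, p, e))),  w =?= s.
Decompose branch/3: t =?= p,  s =?= op(x2, x2),  x =?= tree(z, branch(e, p, e)).
Bind t := p; substituting into the one remaining equation that mentions t gives: q(branch(op(e, e), b, p), branch(w, z, nil)) =?= q(branch(x2, b, y1), branch(p, q(e, y1), x1)).
Bind s := op(x2, x2); substituting into the one remaining equation that mentions s gives: w =?= op(x2, x2).
Bind x := tree(z, branch(e, p, e)); no other remaining equation mentions x.
Bind w := op(x2, x2); substituting into the remaining equation gives: q(branch(op(e, e), b, p), branch(op(x2, x2), z, nil)) =?= q(branch(x2, b, y1), branch(p, q(e, y1), x1)).
Decompose q/2: branch(op(e, e), b, p) =?= branch(x2, b, y1),  branch(op(x2, x2), z, nil) =?= branch(p, q(e, y1), x1).
Decompose branch/3: op(e, e) =?= x2,  b =?= b,  p =?= y1.
Bind x2 := op(e, e); substituting into the one remaining equation that mentions x2 gives: branch(op(op(e, e), op(e, e)), z, nil) =?= branch(p, q(e, y1), x1). Substituting into the earlier bindings gives s := op(op(e, e), op(e, e)), w := op(op(e, e), op(e, e)).
Delete trivial equation b =?= b.
Bind p := y1; substituting into the remaining equation gives: branch(op(op(e, e), op(e, e)), z, nil) =?= branch(y1, q(e, y1), x1). Substituting into the earlier bindings gives t := y1, x := tree(z, branch(e, y1, e)).
Decompose branch/3: op(op(e, e), op(e, e)) =?= y1,  z =?= q(e, y1),  nil =?= x1.
Bind y1 := op(op(e, e), op(e, e)); substituting into the one remaining equation that mentions y1 gives: z =?= q(e, op(op(e, e), op(e, e))). Substituting into the earlier bindings gives t := op(op(e, e), op(e, e)), x := tree(z, branch(e, op(op(e, e), op(e, e)), e)), p := op(op(e, e), op(e, e)).
Bind z := q(e, op(op(e, e), op(e, e))); no other remaining equation mentions z. Substituting into the earlier binding gives x := tree(q(e, op(op(e, e), op(e, e))), branch(e, op(op(e, e), op(e, e)), e)).
Bind x1 := nil.
MGU = { t := op(op(e, e), op(e, e)), s := op(op(e, e), op(e, e)), x := tree(q(e, op(op(e, e), op(e, e))), branch(e, op(op(e, e), op(e, e)), e)), w := op(op(e, e), op(e, e)), x2 := op(e, e), p := op(op(e, e), op(e, e)), y1 := op(op(e, e), op(e, e)), z := q(e, op(op(e, e), op(e, e))), x1 := nil }, so s := op(op(e, e), op(e, e)).

op(op(e, e), op(e, e))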